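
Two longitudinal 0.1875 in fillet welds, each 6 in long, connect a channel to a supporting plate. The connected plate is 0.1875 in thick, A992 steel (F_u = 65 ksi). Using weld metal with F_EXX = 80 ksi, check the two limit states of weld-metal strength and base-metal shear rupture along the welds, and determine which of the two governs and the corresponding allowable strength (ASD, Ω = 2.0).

t_e = 0.707 × 0.1875 = 0.1326 in; L = 12 in.
Weld metal: R_n/Ω = (1/2.0) × 0.6 × 80 × 0.1326 × 12 = 38.18 kips.
Base metal (shear rupture): R_n/Ω = (1/2.0) × 0.6 × 65 × 0.1875 × 12 = 43.88 kips.
Governing: weld metal.

R_n/Ω ≈ 38.2 kips (weld metal governs)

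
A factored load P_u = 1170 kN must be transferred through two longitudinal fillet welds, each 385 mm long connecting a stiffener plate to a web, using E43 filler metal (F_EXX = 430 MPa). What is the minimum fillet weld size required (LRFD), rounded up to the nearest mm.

Total weld length L = 770 mm.
Required throat t_e = P_u / (φ × 0.6 F_EXX × L) = 1170 / (0.75 × 0.6 × 430 × 770 × 10⁻³) = 7.853 mm.
Required leg w = t_e / 0.707 = 11.11 mm → use 12 mm.

w = 12 mm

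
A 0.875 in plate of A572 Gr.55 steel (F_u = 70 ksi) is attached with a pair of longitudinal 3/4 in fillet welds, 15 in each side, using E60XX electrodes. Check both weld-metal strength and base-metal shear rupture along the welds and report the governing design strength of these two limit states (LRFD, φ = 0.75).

φR_n ≈ 430 kips (weld metal governs)

E60XX → F_EXX = 60 ksi.
t_e = 0.707 × 0.75 = 0.5302 in; L = 30 in.
Weld metal: φR_n = 0.75 × 0.6 × 60 × 0.5302 × 30 = 429.5 kips.
Base metal (shear rupture): φR_n = 0.75 × 0.6 × 70 × 0.875 × 30 = 826.9 kips.
Governing: weld metal.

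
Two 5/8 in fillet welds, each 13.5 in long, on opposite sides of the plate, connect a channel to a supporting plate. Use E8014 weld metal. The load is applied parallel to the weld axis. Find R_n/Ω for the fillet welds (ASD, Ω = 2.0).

E80XX → F_EXX = 80 ksi.
Effective throat t_e = 0.707 × 0.625 = 0.4419 in.
Total length L = 27 in; A_we = 0.4419 × 27 = 11.93 in².
F_nw = 0.6 F_EXX = 0.6 × 80 = 48 ksi.
R_n = 48 × 11.93 = 572.7 kip; R_n/Ω = 572.7/2.0 = 286.3 kip.

R_n/Ω ≈ 286 kip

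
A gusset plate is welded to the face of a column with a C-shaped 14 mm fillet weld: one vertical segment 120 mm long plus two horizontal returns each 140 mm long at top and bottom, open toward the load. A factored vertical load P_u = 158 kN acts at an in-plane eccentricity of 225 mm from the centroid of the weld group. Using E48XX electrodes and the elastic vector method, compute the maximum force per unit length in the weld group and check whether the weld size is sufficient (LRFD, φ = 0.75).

E48XX → F_EXX = 480 MPa.
Total weld length L_w = 400 mm. Treat welds as unit-width lines.
Centroid: x̄ = 2×140×70 / 400 = 49 mm from the vertical weld.
Polar moment about centroid: J = I_x + I_y = [120³/12 + 2×140×60²] + [120×49² + 2(140³/12 + 140×21²)] = 2021000 mm³.
Direct shear f_v = P/L_w = 158×10³ / 400 = 395 N/mm (vertical).
Torsion M = P·e = 158×10³ × 225 = 35550000 N·mm.
Critical point at (x, y) = (91, 60) from centroid. f_tx = M·y/J = 1055 N/mm; f_ty = M·x/J = 1601 N/mm.
Resultant f_max = √[f_tx² + (f_v + f_ty)²] = √[1055² + (395 + 1601)²] = 2258 N/mm.
Capacity per unit length: φr_n = 0.75 × 0.6 × 480 × (0.707 × 14) = 2138 N/mm.
2258 > 2138 → NOT adequate.

f_max ≈ 2260 N/mm; NOT adequate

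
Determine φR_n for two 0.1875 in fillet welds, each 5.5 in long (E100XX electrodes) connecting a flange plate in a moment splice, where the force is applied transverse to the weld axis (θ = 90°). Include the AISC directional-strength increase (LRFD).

E100XX → F_EXX = 100 ksi.
t_e = 0.707 × 0.1875 = 0.1326 in; A_we = 0.1326 × 11 = 1.458 in².
Directional factor: 1.0 + 0.5 sin^1.5(90°) = 1.5.
F_nw = 0.6 × 100 × 1.5 = 90 ksi.
φR_n = 0.75 × 90 × 1.458 = 98.43 kips.

φR_n ≈ 98.4 kips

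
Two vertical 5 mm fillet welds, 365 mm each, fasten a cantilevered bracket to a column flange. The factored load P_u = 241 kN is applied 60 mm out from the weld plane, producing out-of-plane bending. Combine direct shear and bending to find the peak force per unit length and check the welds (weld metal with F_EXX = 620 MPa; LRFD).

L_w = 2 × 365 = 730 mm; section modulus (unit throat) S = 2 × L²/6 = 44410 mm².
Direct shear f_v = P/L_w = 241×10³/730 = 330.1 N/mm.
Moment M = P × e = 241×10³ × 60 = 14460000 N·mm; bending f_b = M/S = 325.6 N/mm.
f_max = √(f_v² + f_b²) = √(330.1² + 325.6²) = 463.7 N/mm.
φr_n = 0.75 × 0.6 × 620 × (0.707 × 5) = 986.3 N/mm → adequate.

f_max ≈ 464 N/mm; adequate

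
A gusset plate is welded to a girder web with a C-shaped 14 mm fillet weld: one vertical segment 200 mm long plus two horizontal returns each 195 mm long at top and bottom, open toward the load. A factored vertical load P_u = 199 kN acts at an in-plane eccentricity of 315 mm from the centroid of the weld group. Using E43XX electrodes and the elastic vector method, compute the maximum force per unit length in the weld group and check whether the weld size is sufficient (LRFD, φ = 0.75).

f_max ≈ 1740 N/mm; adequate

E43XX → F_EXX = 430 MPa.
Total weld length L_w = 590 mm. Treat welds as unit-width lines.
Centroid: x̄ = 2×195×97.5 / 590 = 64.45 mm from the vertical weld.
Polar moment about centroid: J = I_x + I_y = [200³/12 + 2×195×100²] + [200×64.45² + 2(195³/12 + 195×33.05²)] = 7059000 mm³.
Direct shear f_v = P/L_w = 199×10³ / 590 = 337.3 N/mm (vertical).
Torsion M = P·e = 199×10³ × 315 = 62685000 N·mm.
Critical point at (x, y) = (130.6, 100) from centroid. f_tx = M·y/J = 888 N/mm; f_ty = M·x/J = 1159 N/mm.
Resultant f_max = √[f_tx² + (f_v + f_ty)²] = √[888² + (337.3 + 1159)²] = 1740 N/mm.
Capacity per unit length: φr_n = 0.75 × 0.6 × 430 × (0.707 × 14) = 1915 N/mm.
1740 ≤ 1915 → adequate.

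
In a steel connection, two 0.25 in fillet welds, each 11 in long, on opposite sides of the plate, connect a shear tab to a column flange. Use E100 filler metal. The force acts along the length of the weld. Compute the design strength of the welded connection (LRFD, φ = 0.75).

E100XX → F_EXX = 100 ksi.
Effective throat t_e = 0.707 × 0.25 = 0.1767 in.
Total length L = 22 in; A_we = 0.1767 × 22 = 3.888 in².
F_nw = 0.6 F_EXX = 0.6 × 100 = 60 ksi.
φR_n = 0.75 × 60 × 3.888 = 175 kip.

φR_n ≈ 175 kip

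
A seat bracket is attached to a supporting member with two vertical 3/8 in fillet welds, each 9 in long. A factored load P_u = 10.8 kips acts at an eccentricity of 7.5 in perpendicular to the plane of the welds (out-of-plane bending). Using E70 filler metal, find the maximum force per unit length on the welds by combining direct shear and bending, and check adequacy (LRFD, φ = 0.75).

f_max ≈ 3.06 kip/in; adequate

E70XX → F_EXX = 70 ksi.
L_w = 2 × 9 = 18 in; section modulus (unit throat) S = 2 × L²/6 = 27 in².
Direct shear f_v = P/L_w = 10.8/18 = 0.6 kip/in.
Moment M = P × e = 10.8 × 7.5 = 81 kip·in; bending f_b = M/S = 3 kip/in.
f_max = √(f_v² + f_b²) = √(0.6² + 3²) = 3.059 kip/in.
φr_n = 0.75 × 0.6 × 70 × (0.707 × 0.375) = 8.351 kip/in → adequate.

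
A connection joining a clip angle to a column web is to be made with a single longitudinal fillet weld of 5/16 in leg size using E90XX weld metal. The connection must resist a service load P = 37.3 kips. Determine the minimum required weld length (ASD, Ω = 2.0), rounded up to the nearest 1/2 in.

E90XX → F_EXX = 90 ksi.
Throat t_e = 0.707 × 0.3125 = 0.2209 in.
r_n/Ω = (0.6 × 90 × 0.2209) / 2.0 = 5.965 kip/in.
L_req = P / (r_n/Ω) = 37.3 / 5.965 = 6.253 in total.
Round up → use L = 6.5 in.

L = 6.5 in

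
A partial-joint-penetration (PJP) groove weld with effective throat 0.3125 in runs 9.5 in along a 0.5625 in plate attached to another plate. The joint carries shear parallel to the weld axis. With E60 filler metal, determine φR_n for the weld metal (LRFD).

φR_n ≈ 80.2 kip

E60XX → F_EXX = 60 ksi.
Effective throat (given) t_e = 0.3125 in.
A_we = 0.3125 × 9.5 = 2.969 in².
F_nw = 0.6 F_EXX = 36 ksi.
φR_n = 0.75 × 36 × 2.969 = 80.16 kip.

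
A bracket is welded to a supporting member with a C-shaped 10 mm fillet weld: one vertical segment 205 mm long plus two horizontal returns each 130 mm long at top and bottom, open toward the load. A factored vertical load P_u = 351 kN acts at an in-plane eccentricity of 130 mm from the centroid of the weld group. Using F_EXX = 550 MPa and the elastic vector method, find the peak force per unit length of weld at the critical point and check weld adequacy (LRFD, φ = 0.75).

f_max ≈ 2060 N/mm; NOT adequate

Total weld length L_w = 465 mm. Treat welds as unit-width lines.
Centroid: x̄ = 2×130×65 / 465 = 36.34 mm from the vertical weld.
Polar moment about centroid: J = I_x + I_y = [205³/12 + 2×130×102.5²] + [205×36.34² + 2(130³/12 + 130×28.66²)] = 4300000 mm³.
Direct shear f_v = P/L_w = 351×10³ / 465 = 754.8 N/mm (vertical).
Torsion M = P·e = 351×10³ × 130 = 45630000 N·mm.
Critical point at (x, y) = (93.66, 102.5) from centroid. f_tx = M·y/J = 1088 N/mm; f_ty = M·x/J = 993.8 N/mm.
Resultant f_max = √[f_tx² + (f_v + f_ty)²] = √[1088² + (754.8 + 993.8)²] = 2059 N/mm.
Capacity per unit length: φr_n = 0.75 × 0.6 × 550 × (0.707 × 10) = 1750 N/mm.
2059 > 1750 → NOT adequate.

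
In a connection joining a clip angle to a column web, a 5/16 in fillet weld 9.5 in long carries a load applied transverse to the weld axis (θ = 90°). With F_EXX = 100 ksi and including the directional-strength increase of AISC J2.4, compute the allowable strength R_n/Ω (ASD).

t_e = 0.707 × 0.3125 = 0.2209 in; A_we = 0.2209 × 9.5 = 2.099 in².
Directional factor: 1.0 + 0.5 sin^1.5(90°) = 1.5.
F_nw = 0.6 × 100 × 1.5 = 90 ksi.
R_n/Ω = (90 × 2.099) / 2.0 = 94.45 kips.

R_n/Ω ≈ 94.5 kips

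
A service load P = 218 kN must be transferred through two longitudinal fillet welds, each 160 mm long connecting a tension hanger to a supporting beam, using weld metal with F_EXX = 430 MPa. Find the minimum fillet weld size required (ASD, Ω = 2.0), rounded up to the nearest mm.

Total weld length L = 320 mm.
Required throat t_e = P × Ω / (0.6 F_EXX × L) = 218 × 2.0 / (0.6 × 430 × 320 × 10⁻³) = 5.281 mm.
Required leg w = t_e / 0.707 = 7.47 mm → use 8 mm.

w = 8 mm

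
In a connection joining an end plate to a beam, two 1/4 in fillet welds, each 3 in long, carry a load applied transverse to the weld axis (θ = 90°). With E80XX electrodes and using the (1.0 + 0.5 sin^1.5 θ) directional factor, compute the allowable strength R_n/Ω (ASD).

E80XX → F_EXX = 80 ksi.
t_e = 0.707 × 0.25 = 0.1767 in; A_we = 0.1767 × 6 = 1.06 in².
Directional factor: 1.0 + 0.5 sin^1.5(90°) = 1.5.
F_nw = 0.6 × 80 × 1.5 = 72 ksi.
R_n/Ω = (72 × 1.06) / 2.0 = 38.18 kip.

R_n/Ω ≈ 38.2 kip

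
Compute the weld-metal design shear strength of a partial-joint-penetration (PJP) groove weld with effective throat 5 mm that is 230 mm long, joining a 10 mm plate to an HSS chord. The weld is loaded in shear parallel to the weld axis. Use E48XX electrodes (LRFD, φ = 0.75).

E48XX → F_EXX = 480 MPa.
Effective throat (given) t_e = 5 mm.
A_we = 5 × 230 = 1150 mm².
F_nw = 0.6 F_EXX = 288 MPa.
φR_n = 0.75 × 288 × 1150 × 10⁻³ = 248.4 kN.

φR_n ≈ 248 kN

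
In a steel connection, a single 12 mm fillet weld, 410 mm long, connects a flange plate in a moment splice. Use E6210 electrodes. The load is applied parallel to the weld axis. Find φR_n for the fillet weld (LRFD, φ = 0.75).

φR_n ≈ 970 kN

E62XX → F_EXX = 620 MPa.
Effective throat t_e = 0.707 × 12 = 8.484 mm.
Total length L = 410 mm; A_we = 8.484 × 410 = 3478 mm².
F_nw = 0.6 F_EXX = 0.6 × 620 = 372 MPa.
φR_n = 0.75 × 372 × 3478 × 10⁻³ = 970.5 kN.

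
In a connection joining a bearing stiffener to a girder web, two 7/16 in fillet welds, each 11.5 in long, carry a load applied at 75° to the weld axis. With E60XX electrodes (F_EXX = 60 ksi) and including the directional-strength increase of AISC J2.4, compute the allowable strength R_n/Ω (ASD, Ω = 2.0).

t_e = 0.707 × 0.4375 = 0.3093 in; A_we = 0.3093 × 23 = 7.114 in².
Directional factor: 1.0 + 0.5 sin^1.5(75°) = 1.475.
F_nw = 0.6 × 60 × 1.475 = 53.09 ksi.
R_n/Ω = (53.09 × 7.114) / 2.0 = 188.8 kips.

R_n/Ω ≈ 189 kips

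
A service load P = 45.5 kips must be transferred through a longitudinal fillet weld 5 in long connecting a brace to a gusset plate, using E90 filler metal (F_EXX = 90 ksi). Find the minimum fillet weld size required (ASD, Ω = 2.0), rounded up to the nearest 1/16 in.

Total weld length L = 5 in.
Required throat t_e = P × Ω / (0.6 F_EXX × L) = 45.5 × 2.0 / (0.6 × 90 × 5) = 0.337 in.
Required leg w = t_e / 0.707 = 0.4767 in → use 1/2 in.

w = 1/2 in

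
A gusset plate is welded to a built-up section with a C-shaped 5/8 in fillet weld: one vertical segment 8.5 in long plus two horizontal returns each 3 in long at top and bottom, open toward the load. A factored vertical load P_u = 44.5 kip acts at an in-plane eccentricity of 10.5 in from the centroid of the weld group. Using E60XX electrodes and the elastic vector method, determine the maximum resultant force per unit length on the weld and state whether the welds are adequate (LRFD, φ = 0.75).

f_max ≈ 15 kip/in; NOT adequate

E60XX → F_EXX = 60 ksi.
Total weld length L_w = 14.5 in. Treat welds as unit-width lines.
Centroid: x̄ = 2×3×1.5 / 14.5 = 0.6207 in from the vertical weld.
Polar moment about centroid: J = I_x + I_y = [8.5³/12 + 2×3×4.25²] + [8.5×0.6207² + 2(3³/12 + 3×0.8793²)] = 172 in³.
Direct shear f_v = P/L_w = 44.5 / 14.5 = 3.069 kip/in (vertical).
Torsion M = P·e = 44.5 × 10.5 = 467.25 kip·in.
Critical point at (x, y) = (2.379, 4.25) from centroid. f_tx = M·y/J = 11.55 kip/in; f_ty = M·x/J = 6.465 kip/in.
Resultant f_max = √[f_tx² + (f_v + f_ty)²] = √[11.55² + (3.069 + 6.465)²] = 14.97 kip/in.
Capacity per unit length: φr_n = 0.75 × 0.6 × 60 × (0.707 × 0.625) = 11.93 kip/in.
14.97 > 11.93 → NOT adequate.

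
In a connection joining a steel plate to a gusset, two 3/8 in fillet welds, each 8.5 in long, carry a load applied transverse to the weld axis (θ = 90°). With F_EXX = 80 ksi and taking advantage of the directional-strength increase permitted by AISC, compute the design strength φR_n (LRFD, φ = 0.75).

t_e = 0.707 × 0.375 = 0.2651 in; A_we = 0.2651 × 17 = 4.507 in².
Directional factor: 1.0 + 0.5 sin^1.5(90°) = 1.5.
F_nw = 0.6 × 80 × 1.5 = 72 ksi.
φR_n = 0.75 × 72 × 4.507 = 243.4 kips.

φR_n ≈ 243 kips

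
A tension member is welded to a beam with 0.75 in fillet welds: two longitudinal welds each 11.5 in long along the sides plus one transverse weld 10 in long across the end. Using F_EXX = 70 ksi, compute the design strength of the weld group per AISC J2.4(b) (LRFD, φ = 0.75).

t_e = 0.707 × 0.75 = 0.5302 in.
R_nwl = 0.6 × 70 × 0.5302 × 23 = 512.2 kips (longitudinal, 2 welds).
R_nwt = 0.6 × 70 × 0.5302 × 10 = 222.7 kips (transverse, base value).
(i) R_nwl + R_nwt = 734.9 kips; (ii) 0.85 R_nwl + 1.5 R_nwt = 769.4 kips.
R_n = max = 769.4 kips [governs: (ii)]; φR_n = 577.1 kips.

φR_n ≈ 577 kips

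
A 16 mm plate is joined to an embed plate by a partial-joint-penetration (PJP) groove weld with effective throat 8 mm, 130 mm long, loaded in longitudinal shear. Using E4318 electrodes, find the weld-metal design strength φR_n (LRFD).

φR_n ≈ 201 kN

E43XX → F_EXX = 430 MPa.
Effective throat (given) t_e = 8 mm.
A_we = 8 × 130 = 1040 mm².
F_nw = 0.6 F_EXX = 258 MPa.
φR_n = 0.75 × 258 × 1040 × 10⁻³ = 201.2 kN.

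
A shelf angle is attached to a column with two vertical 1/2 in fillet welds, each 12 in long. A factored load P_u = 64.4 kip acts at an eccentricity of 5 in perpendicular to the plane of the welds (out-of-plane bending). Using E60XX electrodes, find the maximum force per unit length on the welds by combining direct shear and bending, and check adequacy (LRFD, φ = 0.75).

f_max ≈ 7.23 kip/in; adequate

E60XX → F_EXX = 60 ksi.
L_w = 2 × 12 = 24 in; section modulus (unit throat) S = 2 × L²/6 = 48 in².
Direct shear f_v = P/L_w = 64.4/24 = 2.683 kip/in.
Moment M = P × e = 64.4 × 5 = 322 kip·in; bending f_b = M/S = 6.708 kip/in.
f_max = √(f_v² + f_b²) = √(2.683² + 6.708²) = 7.225 kip/in.
φr_n = 0.75 × 0.6 × 60 × (0.707 × 0.5) = 9.544 kip/in → adequate.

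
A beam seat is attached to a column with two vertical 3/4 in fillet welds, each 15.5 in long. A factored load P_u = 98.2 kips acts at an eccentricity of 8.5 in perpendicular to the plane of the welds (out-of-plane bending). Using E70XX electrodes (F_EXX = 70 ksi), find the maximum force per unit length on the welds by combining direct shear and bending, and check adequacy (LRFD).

L_w = 2 × 15.5 = 31 in; section modulus (unit throat) S = 2 × L²/6 = 80.08 in².
Direct shear f_v = P/L_w = 98.2/31 = 3.168 kip/in.
Moment M = P × e = 98.2 × 8.5 = 834.7 kip·in; bending f_b = M/S = 10.42 kip/in.
f_max = √(f_v² + f_b²) = √(3.168² + 10.42²) = 10.89 kip/in.
φr_n = 0.75 × 0.6 × 70 × (0.707 × 0.75) = 16.7 kip/in → adequate.

f_max ≈ 10.9 kip/in; adequate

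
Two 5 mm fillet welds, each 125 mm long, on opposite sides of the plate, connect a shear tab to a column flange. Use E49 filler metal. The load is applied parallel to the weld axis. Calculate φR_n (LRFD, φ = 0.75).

φR_n ≈ 195 kN

E49XX → F_EXX = 490 MPa.
Effective throat t_e = 0.707 × 5 = 3.535 mm.
Total length L = 250 mm; A_we = 3.535 × 250 = 883.7 mm².
F_nw = 0.6 F_EXX = 0.6 × 490 = 294 MPa.
φR_n = 0.75 × 294 × 883.7 × 10⁻³ = 194.9 kN.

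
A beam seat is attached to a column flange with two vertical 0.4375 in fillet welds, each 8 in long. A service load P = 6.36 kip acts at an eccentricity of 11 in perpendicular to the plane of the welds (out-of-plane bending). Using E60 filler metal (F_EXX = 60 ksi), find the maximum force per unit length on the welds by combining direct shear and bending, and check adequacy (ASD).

L_w = 2 × 8 = 16 in; section modulus (unit throat) S = 2 × L²/6 = 21.33 in².
Direct shear f_v = P/L_w = 6.36/16 = 0.3975 kip/in.
Moment M = P × e = 6.36 × 11 = 69.96 kip·in; bending f_b = M/S = 3.279 kip/in.
f_max = √(f_v² + f_b²) = √(0.3975² + 3.279²) = 3.303 kip/in.
r_n/Ω = (1/2.0) × 0.6 × 60 × (0.707 × 0.4375) = 5.568 kip/in → adequate.

f_max ≈ 3.3 kip/in; adequate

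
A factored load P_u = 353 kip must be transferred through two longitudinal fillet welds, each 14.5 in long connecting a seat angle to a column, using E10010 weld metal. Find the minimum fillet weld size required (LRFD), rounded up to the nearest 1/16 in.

w = 7/16 in

E100XX → F_EXX = 100 ksi.
Total weld length L = 29 in.
Required throat t_e = P_u / (φ × 0.6 F_EXX × L) = 353 / (0.75 × 0.6 × 100 × 29) = 0.2705 in.
Required leg w = t_e / 0.707 = 0.3826 in → use 7/16 in.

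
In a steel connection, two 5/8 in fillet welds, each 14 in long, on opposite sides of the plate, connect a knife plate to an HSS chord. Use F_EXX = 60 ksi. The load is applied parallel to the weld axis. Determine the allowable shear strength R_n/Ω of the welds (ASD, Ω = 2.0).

Effective throat t_e = 0.707 × 0.625 = 0.4419 in.
Total length L = 28 in; A_we = 0.4419 × 28 = 12.37 in².
F_nw = 0.6 F_EXX = 0.6 × 60 = 36 ksi.
R_n = 36 × 12.37 = 445.4 kip; R_n/Ω = 445.4/2.0 = 222.7 kip.

R_n/Ω ≈ 223 kip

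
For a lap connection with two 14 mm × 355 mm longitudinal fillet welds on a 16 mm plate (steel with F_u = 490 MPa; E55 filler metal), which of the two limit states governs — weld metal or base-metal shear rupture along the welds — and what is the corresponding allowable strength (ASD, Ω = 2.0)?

R_n/Ω ≈ 1160 kN (weld metal governs)

E55XX → F_EXX = 550 MPa.
t_e = 0.707 × 14 = 9.898 mm; L = 710 mm.
Weld metal: R_n/Ω = (1/2.0) × 0.6 × 550 × 9.898 × 710 × 10⁻³ = 1160 kN.
Base metal (shear rupture): R_n/Ω = (1/2.0) × 0.6 × 490 × 16 × 710 × 10⁻³ = 1670 kN.
Governing: weld metal.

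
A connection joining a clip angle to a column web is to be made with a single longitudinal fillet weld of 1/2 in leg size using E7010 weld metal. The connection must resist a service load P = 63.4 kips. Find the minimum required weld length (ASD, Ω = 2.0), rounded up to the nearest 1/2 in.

L = 9 in

E70XX → F_EXX = 70 ksi.
Throat t_e = 0.707 × 0.5 = 0.3535 in.
r_n/Ω = (0.6 × 70 × 0.3535) / 2.0 = 7.423 kip/in.
L_req = P / (r_n/Ω) = 63.4 / 7.423 = 8.54 in total.
Round up → use L = 9 in.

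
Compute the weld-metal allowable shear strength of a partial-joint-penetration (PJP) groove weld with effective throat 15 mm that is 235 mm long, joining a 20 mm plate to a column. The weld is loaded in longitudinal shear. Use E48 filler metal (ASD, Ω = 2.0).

E48XX → F_EXX = 480 MPa.
Effective throat (given) t_e = 15 mm.
A_we = 15 × 235 = 3525 mm².
F_nw = 0.6 F_EXX = 288 MPa.
R_n/Ω = (288 × 3525) / 2.0 × 10⁻³ = 507.6 kN.

R_n/Ω ≈ 508 kN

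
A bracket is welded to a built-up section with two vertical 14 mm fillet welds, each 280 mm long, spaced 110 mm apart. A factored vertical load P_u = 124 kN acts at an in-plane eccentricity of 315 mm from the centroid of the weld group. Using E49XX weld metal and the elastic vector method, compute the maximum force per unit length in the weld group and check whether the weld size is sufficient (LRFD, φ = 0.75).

f_max ≈ 1200 N/mm; adequate

E49XX → F_EXX = 490 MPa.
Total weld length L_w = 560 mm. Treat welds as unit-width lines.
Polar moment about centroid: J = 2[d³/12 + d(b/2)²] = 2[280³/12 + 280×55²] = 5353000 mm³.
Direct shear f_v = P/L_w = 124×10³ / 560 = 221.4 N/mm (vertical).
Torsion M = P·e = 124×10³ × 315 = 39060000 N·mm.
Critical point at (x, y) = (55, 140) from centroid. f_tx = M·y/J = 1022 N/mm; f_ty = M·x/J = 401.4 N/mm.
Resultant f_max = √[f_tx² + (f_v + f_ty)²] = √[1022² + (221.4 + 401.4)²] = 1196 N/mm.
Capacity per unit length: φr_n = 0.75 × 0.6 × 490 × (0.707 × 14) = 2183 N/mm.
1196 ≤ 2183 → adequate.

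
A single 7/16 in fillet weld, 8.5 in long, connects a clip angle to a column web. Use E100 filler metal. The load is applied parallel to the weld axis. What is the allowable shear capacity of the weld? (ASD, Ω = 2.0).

R_n/Ω ≈ 78.9 kips

E100XX → F_EXX = 100 ksi.
Effective throat t_e = 0.707 × 0.4375 = 0.3093 in.
Total length L = 8.5 in; A_we = 0.3093 × 8.5 = 2.629 in².
F_nw = 0.6 F_EXX = 0.6 × 100 = 60 ksi.
R_n = 60 × 2.629 = 157.7 kips; R_n/Ω = 157.7/2.0 = 78.87 kips.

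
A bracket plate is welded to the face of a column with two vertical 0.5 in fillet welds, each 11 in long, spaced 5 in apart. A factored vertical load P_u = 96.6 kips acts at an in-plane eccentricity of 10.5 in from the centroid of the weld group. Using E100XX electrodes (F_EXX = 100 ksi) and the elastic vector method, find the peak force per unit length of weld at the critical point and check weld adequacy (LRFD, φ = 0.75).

f_max ≈ 19.3 kip/in; NOT adequate

Total weld length L_w = 22 in. Treat welds as unit-width lines.
Polar moment about centroid: J = 2[d³/12 + d(b/2)²] = 2[11³/12 + 11×2.5²] = 359.3 in³.
Direct shear f_v = P/L_w = 96.6 / 22 = 4.391 kip/in (vertical).
Torsion M = P·e = 96.6 × 10.5 = 1014.3 kip·in.
Critical point at (x, y) = (2.5, 5.5) from centroid. f_tx = M·y/J = 15.52 kip/in; f_ty = M·x/J = 7.057 kip/in.
Resultant f_max = √[f_tx² + (f_v + f_ty)²] = √[15.52² + (4.391 + 7.057)²] = 19.29 kip/in.
Capacity per unit length: φr_n = 0.75 × 0.6 × 100 × (0.707 × 0.5) = 15.91 kip/in.
19.29 > 15.91 → NOT adequate.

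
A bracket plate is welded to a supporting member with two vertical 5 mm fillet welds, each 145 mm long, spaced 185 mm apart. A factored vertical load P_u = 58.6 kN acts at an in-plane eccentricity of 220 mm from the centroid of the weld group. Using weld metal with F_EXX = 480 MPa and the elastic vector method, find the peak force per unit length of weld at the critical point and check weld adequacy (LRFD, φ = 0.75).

f_max ≈ 677 N/mm; adequate

Total weld length L_w = 290 mm. Treat welds as unit-width lines.
Polar moment about centroid: J = 2[d³/12 + d(b/2)²] = 2[145³/12 + 145×92.5²] = 2989000 mm³.
Direct shear f_v = P/L_w = 58.6×10³ / 290 = 202.1 N/mm (vertical).
Torsion M = P·e = 58.6×10³ × 220 = 12892000 N·mm.
Critical point at (x, y) = (92.5, 72.5) from centroid. f_tx = M·y/J = 312.7 N/mm; f_ty = M·x/J = 398.9 N/mm.
Resultant f_max = √[f_tx² + (f_v + f_ty)²] = √[312.7² + (202.1 + 398.9)²] = 677.4 N/mm.
Capacity per unit length: φr_n = 0.75 × 0.6 × 480 × (0.707 × 5) = 763.6 N/mm.
677.4 ≤ 763.6 → adequate.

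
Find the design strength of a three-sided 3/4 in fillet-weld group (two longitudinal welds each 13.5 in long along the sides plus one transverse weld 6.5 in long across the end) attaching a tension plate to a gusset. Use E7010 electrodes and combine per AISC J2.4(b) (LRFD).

E70XX → F_EXX = 70 ksi.
t_e = 0.707 × 0.75 = 0.5302 in.
R_nwl = 0.6 × 70 × 0.5302 × 27 = 601.3 kip (longitudinal, 2 welds).
R_nwt = 0.6 × 70 × 0.5302 × 6.5 = 144.8 kip (transverse, base value).
(i) R_nwl + R_nwt = 746.1 kip; (ii) 0.85 R_nwl + 1.5 R_nwt = 728.2 kip.
R_n = max = 746.1 kip [governs: (i)]; φR_n = 559.5 kip.

φR_n ≈ 560 kip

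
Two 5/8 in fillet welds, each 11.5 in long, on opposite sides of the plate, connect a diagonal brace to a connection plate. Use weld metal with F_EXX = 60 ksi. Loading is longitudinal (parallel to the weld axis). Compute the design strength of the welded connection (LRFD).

φR_n ≈ 274 kip

Effective throat t_e = 0.707 × 0.625 = 0.4419 in.
Total length L = 23 in; A_we = 0.4419 × 23 = 10.16 in².
F_nw = 0.6 F_EXX = 0.6 × 60 = 36 ksi.
φR_n = 0.75 × 36 × 10.16 = 274.4 kip.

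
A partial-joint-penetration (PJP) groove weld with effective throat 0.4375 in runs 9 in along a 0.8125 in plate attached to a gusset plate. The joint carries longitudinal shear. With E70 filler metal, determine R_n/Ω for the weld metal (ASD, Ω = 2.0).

E70XX → F_EXX = 70 ksi.
Effective throat (given) t_e = 0.4375 in.
A_we = 0.4375 × 9 = 3.938 in².
F_nw = 0.6 F_EXX = 42 ksi.
R_n/Ω = (42 × 3.938) / 2.0 = 82.69 kip.

R_n/Ω ≈ 82.7 kip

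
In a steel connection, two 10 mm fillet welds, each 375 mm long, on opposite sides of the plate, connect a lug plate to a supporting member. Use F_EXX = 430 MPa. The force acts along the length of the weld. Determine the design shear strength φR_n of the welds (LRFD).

Effective throat t_e = 0.707 × 10 = 7.07 mm.
Total length L = 750 mm; A_we = 7.07 × 750 = 5302 mm².
F_nw = 0.6 F_EXX = 0.6 × 430 = 258 MPa.
φR_n = 0.75 × 258 × 5302 × 10⁻³ = 1026 kN.

φR_n ≈ 1030 kN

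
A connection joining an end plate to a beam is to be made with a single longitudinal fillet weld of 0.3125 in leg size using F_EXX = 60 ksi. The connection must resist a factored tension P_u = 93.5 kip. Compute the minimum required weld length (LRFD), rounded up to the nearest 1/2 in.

Throat t_e = 0.707 × 0.3125 = 0.2209 in.
φr_n = 0.75 × 0.6 × 60 × 0.2209 = 5.965 kip/in.
L_req = P_u / φr_n = 93.5 / 5.965 = 15.67 in total.
Round up → use L = 16 in.

L = 16 in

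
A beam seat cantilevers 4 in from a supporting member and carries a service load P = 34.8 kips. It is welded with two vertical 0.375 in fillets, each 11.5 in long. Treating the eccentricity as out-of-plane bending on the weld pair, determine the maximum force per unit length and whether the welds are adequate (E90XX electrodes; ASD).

f_max ≈ 3.5 kip/in; adequate

E90XX → F_EXX = 90 ksi.
L_w = 2 × 11.5 = 23 in; section modulus (unit throat) S = 2 × L²/6 = 44.08 in².
Direct shear f_v = P/L_w = 34.8/23 = 1.513 kip/in.
Moment M = P × e = 34.8 × 4 = 139.2 kip·in; bending f_b = M/S = 3.158 kip/in.
f_max = √(f_v² + f_b²) = √(1.513² + 3.158²) = 3.501 kip/in.
r_n/Ω = (1/2.0) × 0.6 × 90 × (0.707 × 0.375) = 7.158 kip/in → adequate.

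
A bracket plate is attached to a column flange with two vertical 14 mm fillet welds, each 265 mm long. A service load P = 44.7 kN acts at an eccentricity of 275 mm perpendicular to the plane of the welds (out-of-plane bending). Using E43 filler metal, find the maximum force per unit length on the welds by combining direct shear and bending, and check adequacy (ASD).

E43XX → F_EXX = 430 MPa.
L_w = 2 × 265 = 530 mm; section modulus (unit throat) S = 2 × L²/6 = 23410 mm².
Direct shear f_v = P/L_w = 44.7×10³/530 = 84.34 N/mm.
Moment M = P × e = 44.7×10³ × 275 = 12292000 N·mm; bending f_b = M/S = 525.1 N/mm.
f_max = √(f_v² + f_b²) = √(84.34² + 525.1²) = 531.9 N/mm.
r_n/Ω = (1/2.0) × 0.6 × 430 × (0.707 × 14) = 1277 N/mm → adequate.

f_max ≈ 532 N/mm; adequate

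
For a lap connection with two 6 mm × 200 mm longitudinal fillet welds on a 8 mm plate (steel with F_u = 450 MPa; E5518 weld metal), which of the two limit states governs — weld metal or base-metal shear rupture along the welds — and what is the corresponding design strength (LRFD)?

φR_n ≈ 420 kN (weld metal governs)

E55XX → F_EXX = 550 MPa.
t_e = 0.707 × 6 = 4.242 mm; L = 400 mm.
Weld metal: φR_n = 0.75 × 0.6 × 550 × 4.242 × 400 × 10⁻³ = 420 kN.
Base metal (shear rupture): φR_n = 0.75 × 0.6 × 450 × 8 × 400 × 10⁻³ = 648 kN.
Governing: weld metal.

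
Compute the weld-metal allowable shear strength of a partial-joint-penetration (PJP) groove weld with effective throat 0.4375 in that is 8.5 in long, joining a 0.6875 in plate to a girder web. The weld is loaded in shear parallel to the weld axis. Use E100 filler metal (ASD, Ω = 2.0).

E100XX → F_EXX = 100 ksi.
Effective throat (given) t_e = 0.4375 in.
A_we = 0.4375 × 8.5 = 3.719 in².
F_nw = 0.6 F_EXX = 60 ksi.
R_n/Ω = (60 × 3.719) / 2.0 = 111.6 kips.

R_n/Ω ≈ 112 kips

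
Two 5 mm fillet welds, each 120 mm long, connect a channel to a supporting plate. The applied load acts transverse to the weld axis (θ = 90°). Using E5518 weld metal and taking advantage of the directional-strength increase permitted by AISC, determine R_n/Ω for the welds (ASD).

E55XX → F_EXX = 550 MPa.
t_e = 0.707 × 5 = 3.535 mm; A_we = 3.535 × 240 = 848.4 mm².
Directional factor: 1.0 + 0.5 sin^1.5(90°) = 1.5.
F_nw = 0.6 × 550 × 1.5 = 495 MPa.
R_n/Ω = (495 × 848.4) / 2.0 × 10⁻³ = 210 kN.

R_n/Ω ≈ 210 kN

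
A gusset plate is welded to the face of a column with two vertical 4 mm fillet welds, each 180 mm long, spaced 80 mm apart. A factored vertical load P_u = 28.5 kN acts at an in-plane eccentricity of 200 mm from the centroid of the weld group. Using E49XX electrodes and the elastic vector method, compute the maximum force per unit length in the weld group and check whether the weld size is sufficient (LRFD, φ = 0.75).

E49XX → F_EXX = 490 MPa.
Total weld length L_w = 360 mm. Treat welds as unit-width lines.
Polar moment about centroid: J = 2[d³/12 + d(b/2)²] = 2[180³/12 + 180×40²] = 1548000 mm³.
Direct shear f_v = P/L_w = 28.5×10³ / 360 = 79.17 N/mm (vertical).
Torsion M = P·e = 28.5×10³ × 200 = 5700000 N·mm.
Critical point at (x, y) = (40, 90) from centroid. f_tx = M·y/J = 331.4 N/mm; f_ty = M·x/J = 147.3 N/mm.
Resultant f_max = √[f_tx² + (f_v + f_ty)²] = √[331.4² + (79.17 + 147.3)²] = 401.4 N/mm.
Capacity per unit length: φr_n = 0.75 × 0.6 × 490 × (0.707 × 4) = 623.6 N/mm.
401.4 ≤ 623.6 → adequate.

f_max ≈ 401 N/mm; adequate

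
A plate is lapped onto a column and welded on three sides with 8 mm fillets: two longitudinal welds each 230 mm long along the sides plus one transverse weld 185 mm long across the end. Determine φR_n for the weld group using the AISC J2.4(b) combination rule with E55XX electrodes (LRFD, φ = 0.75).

φR_n ≈ 936 kN

E55XX → F_EXX = 550 MPa.
t_e = 0.707 × 8 = 5.656 mm.
R_nwl = 0.6 × 550 × 5.656 × 460 × 10⁻³ = 858.6 kN (longitudinal, 2 welds).
R_nwt = 0.6 × 550 × 5.656 × 185 × 10⁻³ = 345.3 kN (transverse, base value).
(i) R_nwl + R_nwt = 1204 kN; (ii) 0.85 R_nwl + 1.5 R_nwt = 1248 kN.
R_n = max = 1248 kN [governs: (ii)]; φR_n = 935.8 kN.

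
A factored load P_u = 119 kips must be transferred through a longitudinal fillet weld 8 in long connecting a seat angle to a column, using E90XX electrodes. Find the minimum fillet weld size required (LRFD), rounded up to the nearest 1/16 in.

E90XX → F_EXX = 90 ksi.
Total weld length L = 8 in.
Required throat t_e = P_u / (φ × 0.6 F_EXX × L) = 119 / (0.75 × 0.6 × 90 × 8) = 0.3673 in.
Required leg w = t_e / 0.707 = 0.5195 in → use 9/16 in.

w = 9/16 in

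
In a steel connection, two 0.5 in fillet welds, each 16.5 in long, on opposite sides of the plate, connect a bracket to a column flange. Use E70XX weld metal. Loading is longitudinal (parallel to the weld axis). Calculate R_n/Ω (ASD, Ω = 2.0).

R_n/Ω ≈ 245 kips

E70XX → F_EXX = 70 ksi.
Effective throat t_e = 0.707 × 0.5 = 0.3535 in.
Total length L = 33 in; A_we = 0.3535 × 33 = 11.67 in².
F_nw = 0.6 F_EXX = 0.6 × 70 = 42 ksi.
R_n = 42 × 11.67 = 490 kips; R_n/Ω = 490/2.0 = 245 kips.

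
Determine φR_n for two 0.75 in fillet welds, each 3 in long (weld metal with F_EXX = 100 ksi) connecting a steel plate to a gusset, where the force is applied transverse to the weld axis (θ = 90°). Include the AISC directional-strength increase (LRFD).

φR_n ≈ 215 kip

t_e = 0.707 × 0.75 = 0.5302 in; A_we = 0.5302 × 6 = 3.181 in².
Directional factor: 1.0 + 0.5 sin^1.5(90°) = 1.5.
F_nw = 0.6 × 100 × 1.5 = 90 ksi.
φR_n = 0.75 × 90 × 3.181 = 214.8 kip.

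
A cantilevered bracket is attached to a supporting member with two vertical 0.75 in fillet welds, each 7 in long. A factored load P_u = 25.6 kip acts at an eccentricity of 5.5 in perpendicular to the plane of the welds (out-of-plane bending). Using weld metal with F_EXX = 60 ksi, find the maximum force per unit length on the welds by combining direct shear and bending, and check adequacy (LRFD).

L_w = 2 × 7 = 14 in; section modulus (unit throat) S = 2 × L²/6 = 16.33 in².
Direct shear f_v = P/L_w = 25.6/14 = 1.829 kip/in.
Moment M = P × e = 25.6 × 5.5 = 140.8 kip·in; bending f_b = M/S = 8.62 kip/in.
f_max = √(f_v² + f_b²) = √(1.829² + 8.62²) = 8.812 kip/in.
φr_n = 0.75 × 0.6 × 60 × (0.707 × 0.75) = 14.32 kip/in → adequate.

f_max ≈ 8.81 kip/in; adequate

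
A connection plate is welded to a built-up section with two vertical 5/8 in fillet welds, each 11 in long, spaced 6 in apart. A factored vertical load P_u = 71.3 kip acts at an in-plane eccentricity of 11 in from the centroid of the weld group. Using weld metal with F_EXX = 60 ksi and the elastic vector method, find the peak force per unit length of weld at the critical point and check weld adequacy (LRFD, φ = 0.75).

Total weld length L_w = 22 in. Treat welds as unit-width lines.
Polar moment about centroid: J = 2[d³/12 + d(b/2)²] = 2[11³/12 + 11×3²] = 419.8 in³.
Direct shear f_v = P/L_w = 71.3 / 22 = 3.241 kip/in (vertical).
Torsion M = P·e = 71.3 × 11 = 784.3 kip·in.
Critical point at (x, y) = (3, 5.5) from centroid. f_tx = M·y/J = 10.27 kip/in; f_ty = M·x/J = 5.604 kip/in.
Resultant f_max = √[f_tx² + (f_v + f_ty)²] = √[10.27² + (3.241 + 5.604)²] = 13.56 kip/in.
Capacity per unit length: φr_n = 0.75 × 0.6 × 60 × (0.707 × 0.625) = 11.93 kip/in.
13.56 > 11.93 → NOT adequate.

f_max ≈ 13.6 kip/in; NOT adequate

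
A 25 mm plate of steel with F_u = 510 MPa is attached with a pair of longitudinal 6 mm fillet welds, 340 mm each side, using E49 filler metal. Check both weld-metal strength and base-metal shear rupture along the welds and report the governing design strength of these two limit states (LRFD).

E49XX → F_EXX = 490 MPa.
t_e = 0.707 × 6 = 4.242 mm; L = 680 mm.
Weld metal: φR_n = 0.75 × 0.6 × 490 × 4.242 × 680 × 10⁻³ = 636 kN.
Base metal (shear rupture): φR_n = 0.75 × 0.6 × 510 × 25 × 680 × 10⁻³ = 3902 kN.
Governing: weld metal.

φR_n ≈ 636 kN (weld metal governs)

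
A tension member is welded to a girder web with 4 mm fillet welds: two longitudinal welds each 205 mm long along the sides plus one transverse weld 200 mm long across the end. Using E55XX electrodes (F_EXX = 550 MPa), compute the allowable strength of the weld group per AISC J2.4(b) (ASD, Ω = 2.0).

t_e = 0.707 × 4 = 2.828 mm.
R_nwl = 0.6 × 550 × 2.828 × 410 × 10⁻³ = 382.6 kN (longitudinal, 2 welds).
R_nwt = 0.6 × 550 × 2.828 × 200 × 10⁻³ = 186.6 kN (transverse, base value).
(i) R_nwl + R_nwt = 569.3 kN; (ii) 0.85 R_nwl + 1.5 R_nwt = 605.2 kN.
R_n = max = 605.2 kN [governs: (ii)]; R_n/Ω = 302.6 kN.

R_n/Ω ≈ 303 kN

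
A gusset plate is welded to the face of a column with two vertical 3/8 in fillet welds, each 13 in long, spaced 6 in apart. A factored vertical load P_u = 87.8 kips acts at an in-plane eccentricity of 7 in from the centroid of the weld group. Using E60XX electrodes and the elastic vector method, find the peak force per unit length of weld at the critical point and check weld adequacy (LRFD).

E60XX → F_EXX = 60 ksi.
Total weld length L_w = 26 in. Treat welds as unit-width lines.
Polar moment about centroid: J = 2[d³/12 + d(b/2)²] = 2[13³/12 + 13×3²] = 600.2 in³.
Direct shear f_v = P/L_w = 87.8 / 26 = 3.377 kip/in (vertical).
Torsion M = P·e = 87.8 × 7 = 614.6 kip·in.
Critical point at (x, y) = (3, 6.5) from centroid. f_tx = M·y/J = 6.656 kip/in; f_ty = M·x/J = 3.072 kip/in.
Resultant f_max = √[f_tx² + (f_v + f_ty)²] = √[6.656² + (3.377 + 3.072)²] = 9.268 kip/in.
Capacity per unit length: φr_n = 0.75 × 0.6 × 60 × (0.707 × 0.375) = 7.158 kip/in.
9.268 > 7.158 → NOT adequate.

f_max ≈ 9.27 kip/in; NOT adequate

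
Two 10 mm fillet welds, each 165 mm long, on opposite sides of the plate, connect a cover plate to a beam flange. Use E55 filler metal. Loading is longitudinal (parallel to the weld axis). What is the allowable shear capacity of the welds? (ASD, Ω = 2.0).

E55XX → F_EXX = 550 MPa.
Effective throat t_e = 0.707 × 10 = 7.07 mm.
Total length L = 330 mm; A_we = 7.07 × 330 = 2333 mm².
F_nw = 0.6 F_EXX = 0.6 × 550 = 330 MPa.
R_n = 330 × 2333 × 10⁻³ = 769.9 kN; R_n/Ω = 769.9/2.0 = 385 kN.

R_n/Ω ≈ 385 kN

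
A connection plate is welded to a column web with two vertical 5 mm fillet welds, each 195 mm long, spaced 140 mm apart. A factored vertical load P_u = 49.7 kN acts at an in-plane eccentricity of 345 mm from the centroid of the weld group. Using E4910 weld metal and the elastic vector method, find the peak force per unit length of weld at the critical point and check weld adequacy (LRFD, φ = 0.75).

f_max ≈ 736 N/mm; adequate

E49XX → F_EXX = 490 MPa.
Total weld length L_w = 390 mm. Treat welds as unit-width lines.
Polar moment about centroid: J = 2[d³/12 + d(b/2)²] = 2[195³/12 + 195×70²] = 3147000 mm³.
Direct shear f_v = P/L_w = 49.7×10³ / 390 = 127.4 N/mm (vertical).
Torsion M = P·e = 49.7×10³ × 345 = 17146000 N·mm.
Critical point at (x, y) = (70, 97.5) from centroid. f_tx = M·y/J = 531.3 N/mm; f_ty = M·x/J = 381.4 N/mm.
Resultant f_max = √[f_tx² + (f_v + f_ty)²] = √[531.3² + (127.4 + 381.4)²] = 735.6 N/mm.
Capacity per unit length: φr_n = 0.75 × 0.6 × 490 × (0.707 × 5) = 779.5 N/mm.
735.6 ≤ 779.5 → adequate.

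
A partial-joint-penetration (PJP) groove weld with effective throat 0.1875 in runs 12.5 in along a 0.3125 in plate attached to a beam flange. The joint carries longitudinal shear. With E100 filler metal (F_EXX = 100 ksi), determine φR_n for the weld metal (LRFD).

Effective throat (given) t_e = 0.1875 in.
A_we = 0.1875 × 12.5 = 2.344 in².
F_nw = 0.6 F_EXX = 60 ksi.
φR_n = 0.75 × 60 × 2.344 = 105.5 kips.

φR_n ≈ 105 kips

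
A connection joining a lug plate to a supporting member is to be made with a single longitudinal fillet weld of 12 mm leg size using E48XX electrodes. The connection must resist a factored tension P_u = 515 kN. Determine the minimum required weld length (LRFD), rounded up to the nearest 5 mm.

L = 285 mm

E48XX → F_EXX = 480 MPa.
Throat t_e = 0.707 × 12 = 8.484 mm.
φr_n = 0.75 × 0.6 × 480 × 8.484 × 10⁻³ = 1.833 kN/mm.
L_req = P_u / φr_n = 515 / 1.833 = 281 mm total.
Round up → use L = 285 mm.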